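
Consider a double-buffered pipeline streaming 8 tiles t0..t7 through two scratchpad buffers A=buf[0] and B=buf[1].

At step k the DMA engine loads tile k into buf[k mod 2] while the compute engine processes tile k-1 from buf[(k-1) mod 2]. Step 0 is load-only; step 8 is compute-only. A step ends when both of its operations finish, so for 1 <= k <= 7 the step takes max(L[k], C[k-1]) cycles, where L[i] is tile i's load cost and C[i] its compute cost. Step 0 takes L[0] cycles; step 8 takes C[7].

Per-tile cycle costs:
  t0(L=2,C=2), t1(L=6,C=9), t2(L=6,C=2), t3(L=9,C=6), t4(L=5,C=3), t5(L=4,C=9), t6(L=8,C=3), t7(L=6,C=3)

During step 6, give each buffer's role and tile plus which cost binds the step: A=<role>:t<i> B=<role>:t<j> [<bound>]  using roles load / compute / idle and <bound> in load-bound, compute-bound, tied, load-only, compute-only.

k=0 load=t0/2c comp=- wait=2 total=2
k=1 load=t1/6c comp=t0/2c wait=6 total=8
k=2 load=t2/6c comp=t1/9c wait=9 total=17
k=3 load=t3/9c comp=t2/2c wait=9 total=26
k=4 load=t4/5c comp=t3/6c wait=6 total=32
k=5 load=t5/4c comp=t4/3c wait=4 total=36
k=6 load=t6/8c comp=t5/9c wait=9 total=45
k=7 load=t7/6c comp=t6/3c wait=6 total=51
k=8 load=- comp=t7/3c wait=3 total=54

step 6: A=load:t6 B=compute:t5 [compute-bound]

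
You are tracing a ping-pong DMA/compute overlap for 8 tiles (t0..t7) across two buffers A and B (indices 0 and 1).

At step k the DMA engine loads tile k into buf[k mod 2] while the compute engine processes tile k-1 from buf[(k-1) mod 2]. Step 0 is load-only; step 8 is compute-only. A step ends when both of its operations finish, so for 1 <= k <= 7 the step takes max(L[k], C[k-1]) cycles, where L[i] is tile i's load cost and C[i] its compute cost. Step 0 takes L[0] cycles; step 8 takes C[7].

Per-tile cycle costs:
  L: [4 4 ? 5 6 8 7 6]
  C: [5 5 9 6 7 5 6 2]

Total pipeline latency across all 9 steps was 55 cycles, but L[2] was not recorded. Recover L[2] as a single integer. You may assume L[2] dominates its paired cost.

L[2] = 8

step 0: dur = L[0]=4 = 4
step 1: dur = max(L[1]=4, C[0]=5) = 5
step 2: dur = max(L[2]=?, C[1]=5) = L[2]  (unknown; binding)
step 3: dur = max(L[3]=5, C[2]=9) = 9
step 4: dur = max(L[4]=6, C[3]=6) = 6
step 5: dur = max(L[5]=8, C[4]=7) = 8
step 6: dur = max(L[6]=7, C[5]=5) = 7
step 7: dur = max(L[7]=6, C[6]=6) = 6
step 8: dur = C[7]=2 = 2
sum of known step durations = 47
dur[2] = total - known = 55 - 47 = 8
L[2] is the binding max in step 2, so L[2] = dur[2] = 8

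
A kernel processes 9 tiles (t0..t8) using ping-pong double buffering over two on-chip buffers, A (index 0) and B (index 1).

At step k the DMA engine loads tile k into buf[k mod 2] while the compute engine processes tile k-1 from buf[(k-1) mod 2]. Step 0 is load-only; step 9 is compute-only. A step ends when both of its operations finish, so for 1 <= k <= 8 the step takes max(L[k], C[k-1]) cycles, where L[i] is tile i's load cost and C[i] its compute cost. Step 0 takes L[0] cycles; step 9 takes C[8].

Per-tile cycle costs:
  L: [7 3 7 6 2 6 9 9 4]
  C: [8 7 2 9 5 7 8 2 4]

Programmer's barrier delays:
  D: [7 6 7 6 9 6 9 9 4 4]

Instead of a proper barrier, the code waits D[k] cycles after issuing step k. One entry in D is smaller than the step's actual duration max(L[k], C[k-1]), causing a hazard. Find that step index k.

k=0 barrier L[0]=7→7c, D[0]=7 ok
k=1 barrier max(L[1]=3,C[0]=8)→8c, D[1]=6 SHORT
k=2 barrier max(L[2]=7,C[1]=7)→7c, D[2]=7 ok
k=3 barrier max(L[3]=6,C[2]=2)→6c, D[3]=6 ok
k=4 barrier max(L[4]=2,C[3]=9)→9c, D[4]=9 ok
k=5 barrier max(L[5]=6,C[4]=5)→6c, D[5]=6 ok
k=6 barrier max(L[6]=9,C[5]=7)→9c, D[6]=9 ok
k=7 barrier max(L[7]=9,C[6]=8)→9c, D[7]=9 ok
k=8 barrier max(L[8]=4,C[7]=2)→4c, D[8]=4 ok
k=9 barrier C[8]=4→4c, D[9]=4 ok

hazard at step 1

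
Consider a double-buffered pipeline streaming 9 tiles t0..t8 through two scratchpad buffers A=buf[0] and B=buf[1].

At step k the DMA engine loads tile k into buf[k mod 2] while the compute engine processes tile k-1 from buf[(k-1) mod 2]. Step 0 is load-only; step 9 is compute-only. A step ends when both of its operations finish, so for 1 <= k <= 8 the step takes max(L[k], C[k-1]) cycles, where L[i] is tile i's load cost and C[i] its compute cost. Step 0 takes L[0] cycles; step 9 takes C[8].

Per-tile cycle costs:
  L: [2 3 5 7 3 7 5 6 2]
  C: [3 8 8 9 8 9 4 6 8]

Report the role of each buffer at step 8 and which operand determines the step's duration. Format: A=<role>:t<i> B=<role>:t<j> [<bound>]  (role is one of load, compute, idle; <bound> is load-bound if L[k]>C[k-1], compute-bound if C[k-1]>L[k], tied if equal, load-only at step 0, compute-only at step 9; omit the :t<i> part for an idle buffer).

k=0 load=t0/2c comp=- wait=2 total=2
k=1 load=t1/3c comp=t0/3c wait=3 total=5
k=2 load=t2/5c comp=t1/8c wait=8 total=13
k=3 load=t3/7c comp=t2/8c wait=8 total=21
k=4 load=t4/3c comp=t3/9c wait=9 total=30
k=5 load=t5/7c comp=t4/8c wait=8 total=38
k=6 load=t6/5c comp=t5/9c wait=9 total=47
k=7 load=t7/6c comp=t6/4c wait=6 total=53
k=8 load=t8/2c comp=t7/6c wait=6 total=59
k=9 load=- comp=t8/8c wait=8 total=67

step 8: A=load:t8 B=compute:t7 [compute-bound]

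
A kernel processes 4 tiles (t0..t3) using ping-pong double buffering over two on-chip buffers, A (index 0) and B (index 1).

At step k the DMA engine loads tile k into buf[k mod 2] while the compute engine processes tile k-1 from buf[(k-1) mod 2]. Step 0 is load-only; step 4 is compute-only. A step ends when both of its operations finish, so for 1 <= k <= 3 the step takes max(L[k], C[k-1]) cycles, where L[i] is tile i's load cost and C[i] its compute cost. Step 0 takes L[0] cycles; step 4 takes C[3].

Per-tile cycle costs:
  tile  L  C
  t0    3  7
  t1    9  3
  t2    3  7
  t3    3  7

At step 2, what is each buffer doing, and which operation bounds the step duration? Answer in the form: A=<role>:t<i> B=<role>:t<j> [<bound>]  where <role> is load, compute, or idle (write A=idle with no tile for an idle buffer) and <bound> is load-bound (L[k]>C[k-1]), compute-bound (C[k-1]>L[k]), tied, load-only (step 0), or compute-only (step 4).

step 2: A=load:t2 B=compute:t1 [tied]

k=0 load=t0/3c comp=- wait=3 total=3
k=1 load=t1/9c comp=t0/7c wait=9 total=12
k=2 load=t2/3c comp=t1/3c wait=3 total=15
k=3 load=t3/3c comp=t2/7c wait=7 total=22
k=4 load=- comp=t3/7c wait=7 total=29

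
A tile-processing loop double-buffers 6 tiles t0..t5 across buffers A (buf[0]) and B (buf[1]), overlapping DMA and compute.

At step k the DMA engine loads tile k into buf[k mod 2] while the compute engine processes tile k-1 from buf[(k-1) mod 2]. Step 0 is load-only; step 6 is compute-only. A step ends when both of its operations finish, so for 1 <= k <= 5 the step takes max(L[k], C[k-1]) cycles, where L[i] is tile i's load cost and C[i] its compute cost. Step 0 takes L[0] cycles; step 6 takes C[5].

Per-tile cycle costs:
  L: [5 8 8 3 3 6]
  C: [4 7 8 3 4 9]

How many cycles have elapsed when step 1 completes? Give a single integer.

end_cycle[1] = 13

k=0 load=t0/5c comp=- wait=5 total=5
k=1 load=t1/8c comp=t0/4c wait=8 total=13
k=2 load=t2/8c comp=t1/7c wait=8 total=21
k=3 load=t3/3c comp=t2/8c wait=8 total=29
k=4 load=t4/3c comp=t3/3c wait=3 total=32
k=5 load=t5/6c comp=t4/4c wait=6 total=38
k=6 load=- comp=t5/9c wait=9 total=47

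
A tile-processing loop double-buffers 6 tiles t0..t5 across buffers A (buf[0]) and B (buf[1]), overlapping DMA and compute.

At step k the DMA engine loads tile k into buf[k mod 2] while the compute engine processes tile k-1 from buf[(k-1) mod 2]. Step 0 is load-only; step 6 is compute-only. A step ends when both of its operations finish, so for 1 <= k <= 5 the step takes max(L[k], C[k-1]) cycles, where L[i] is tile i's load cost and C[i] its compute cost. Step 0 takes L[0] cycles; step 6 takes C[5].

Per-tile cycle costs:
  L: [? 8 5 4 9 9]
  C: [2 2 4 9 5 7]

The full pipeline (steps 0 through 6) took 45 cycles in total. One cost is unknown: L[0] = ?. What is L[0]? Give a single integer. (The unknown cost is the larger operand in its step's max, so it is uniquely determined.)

L[0] = 3

step 0: dur = L[0]=? = L[0]  (unknown; binding)
step 1: dur = max(L[1]=8, C[0]=2) = 8
step 2: dur = max(L[2]=5, C[1]=2) = 5
step 3: dur = max(L[3]=4, C[2]=4) = 4
step 4: dur = max(L[4]=9, C[3]=9) = 9
step 5: dur = max(L[5]=9, C[4]=5) = 9
step 6: dur = C[5]=7 = 7
sum of known step durations = 42
dur[0] = total - known = 45 - 42 = 3
L[0] is the binding max in step 0, so L[0] = dur[0] = 3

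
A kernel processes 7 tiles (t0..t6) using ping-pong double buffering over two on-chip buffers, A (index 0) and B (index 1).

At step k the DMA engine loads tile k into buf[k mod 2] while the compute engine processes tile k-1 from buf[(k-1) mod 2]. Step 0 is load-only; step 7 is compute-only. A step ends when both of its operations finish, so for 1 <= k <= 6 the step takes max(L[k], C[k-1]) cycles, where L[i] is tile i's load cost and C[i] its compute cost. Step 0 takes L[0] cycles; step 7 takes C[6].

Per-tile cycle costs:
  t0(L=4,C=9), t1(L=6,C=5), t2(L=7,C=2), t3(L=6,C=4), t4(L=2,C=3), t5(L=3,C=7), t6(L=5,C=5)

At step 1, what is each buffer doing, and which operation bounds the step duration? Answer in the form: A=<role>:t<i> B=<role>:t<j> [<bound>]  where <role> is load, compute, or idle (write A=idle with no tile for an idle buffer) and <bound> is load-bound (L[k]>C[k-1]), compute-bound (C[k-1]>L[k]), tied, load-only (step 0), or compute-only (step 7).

step 1: A=compute:t0 B=load:t1 [compute-bound]

[0] DMA t0→A (4c) ∥ CU idle ⇒ 4c, clock 4
[1] DMA t1→B (6c) ∥ CU A:t0 (9c) ⇒ 9c, clock 13
[2] DMA t2→A (7c) ∥ CU B:t1 (5c) ⇒ 7c, clock 20
[3] DMA t3→B (6c) ∥ CU A:t2 (2c) ⇒ 6c, clock 26
[4] DMA t4→A (2c) ∥ CU B:t3 (4c) ⇒ 4c, clock 30
[5] DMA t5→B (3c) ∥ CU A:t4 (3c) ⇒ 3c, clock 33
[6] DMA t6→A (5c) ∥ CU B:t5 (7c) ⇒ 7c, clock 40
[7] DMA idle ∥ CU A:t6 (5c) ⇒ 5c, clock 45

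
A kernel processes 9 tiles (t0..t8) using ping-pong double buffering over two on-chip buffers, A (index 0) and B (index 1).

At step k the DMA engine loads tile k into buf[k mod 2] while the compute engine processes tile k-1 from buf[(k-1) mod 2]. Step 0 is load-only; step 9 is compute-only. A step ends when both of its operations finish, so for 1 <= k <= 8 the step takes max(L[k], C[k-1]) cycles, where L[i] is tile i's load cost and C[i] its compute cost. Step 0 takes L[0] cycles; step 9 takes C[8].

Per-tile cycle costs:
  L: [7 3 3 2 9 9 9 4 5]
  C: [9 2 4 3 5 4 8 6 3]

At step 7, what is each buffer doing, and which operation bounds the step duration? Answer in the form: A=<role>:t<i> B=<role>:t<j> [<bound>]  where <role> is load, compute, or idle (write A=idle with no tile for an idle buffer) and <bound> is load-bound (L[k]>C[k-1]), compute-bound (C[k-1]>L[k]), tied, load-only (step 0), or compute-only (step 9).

k=0 load=t0/7c comp=- wait=7 total=7
k=1 load=t1/3c comp=t0/9c wait=9 total=16
k=2 load=t2/3c comp=t1/2c wait=3 total=19
k=3 load=t3/2c comp=t2/4c wait=4 total=23
k=4 load=t4/9c comp=t3/3c wait=9 total=32
k=5 load=t5/9c comp=t4/5c wait=9 total=41
k=6 load=t6/9c comp=t5/4c wait=9 total=50
k=7 load=t7/4c comp=t6/8c wait=8 total=58
k=8 load=t8/5c comp=t7/6c wait=6 total=64
k=9 load=- comp=t8/3c wait=3 total=67

step 7: A=compute:t6 B=load:t7 [compute-bound]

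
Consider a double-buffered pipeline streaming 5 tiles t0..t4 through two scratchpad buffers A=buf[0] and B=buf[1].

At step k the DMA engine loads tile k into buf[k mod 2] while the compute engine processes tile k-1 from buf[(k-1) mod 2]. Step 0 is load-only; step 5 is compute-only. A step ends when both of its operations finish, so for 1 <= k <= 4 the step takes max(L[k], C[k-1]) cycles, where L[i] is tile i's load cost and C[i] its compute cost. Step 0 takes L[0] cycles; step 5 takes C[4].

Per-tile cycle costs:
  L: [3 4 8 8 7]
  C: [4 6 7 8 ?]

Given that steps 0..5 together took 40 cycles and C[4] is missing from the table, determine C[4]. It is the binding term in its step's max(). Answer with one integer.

C[4] = 9

step 0: dur = L[0]=3 = 3
step 1: dur = max(L[1]=4, C[0]=4) = 4
step 2: dur = max(L[2]=8, C[1]=6) = 8
step 3: dur = max(L[3]=8, C[2]=7) = 8
step 4: dur = max(L[4]=7, C[3]=8) = 8
step 5: dur = C[4]=? = C[4]  (unknown; binding)
sum of known step durations = 31
dur[5] = total - known = 40 - 31 = 9
C[4] is the binding max in step 5, so C[4] = dur[5] = 9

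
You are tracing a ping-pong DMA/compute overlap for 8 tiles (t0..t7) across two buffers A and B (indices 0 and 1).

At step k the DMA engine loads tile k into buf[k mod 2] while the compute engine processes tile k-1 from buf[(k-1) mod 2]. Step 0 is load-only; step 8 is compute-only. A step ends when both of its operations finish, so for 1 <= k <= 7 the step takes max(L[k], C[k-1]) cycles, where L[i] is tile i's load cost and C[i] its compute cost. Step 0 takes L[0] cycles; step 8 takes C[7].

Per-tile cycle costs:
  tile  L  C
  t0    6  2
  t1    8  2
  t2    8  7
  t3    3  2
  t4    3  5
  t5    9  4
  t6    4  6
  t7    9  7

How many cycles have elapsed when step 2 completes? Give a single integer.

  0. 6=6c; end=6; A:t0 B:-
  1. max(8,2)=8c; end=14; A:t0 B:t1
  2. max(8,2)=8c; end=22; A:t2 B:t1
  3. max(3,7)=7c; end=29; A:t2 B:t3
  4. max(3,2)=3c; end=32; A:t4 B:t3
  5. max(9,5)=9c; end=41; A:t4 B:t5
  6. max(4,4)=4c; end=45; A:t6 B:t5
  7. max(9,6)=9c; end=54; A:t6 B:t7
  8. 7=7c; end=61; A:t6 B:t7

end_cycle[2] = 22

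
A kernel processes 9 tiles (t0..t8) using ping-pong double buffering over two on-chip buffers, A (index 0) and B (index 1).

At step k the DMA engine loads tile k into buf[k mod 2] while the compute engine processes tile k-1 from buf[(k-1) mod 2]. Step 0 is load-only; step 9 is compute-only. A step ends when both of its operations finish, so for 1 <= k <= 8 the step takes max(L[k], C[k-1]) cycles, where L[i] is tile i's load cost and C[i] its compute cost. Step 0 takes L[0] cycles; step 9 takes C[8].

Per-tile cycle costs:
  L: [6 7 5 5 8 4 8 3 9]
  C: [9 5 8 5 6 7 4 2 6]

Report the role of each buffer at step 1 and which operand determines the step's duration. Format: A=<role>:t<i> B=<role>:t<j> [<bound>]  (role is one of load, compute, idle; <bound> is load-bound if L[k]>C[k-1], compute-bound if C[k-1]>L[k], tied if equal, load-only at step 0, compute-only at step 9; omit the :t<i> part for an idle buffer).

k=0 load=t0/6c comp=- wait=6 total=6
k=1 load=t1/7c comp=t0/9c wait=9 total=15
k=2 load=t2/5c comp=t1/5c wait=5 total=20
k=3 load=t3/5c comp=t2/8c wait=8 total=28
k=4 load=t4/8c comp=t3/5c wait=8 total=36
k=5 load=t5/4c comp=t4/6c wait=6 total=42
k=6 load=t6/8c comp=t5/7c wait=8 total=50
k=7 load=t7/3c comp=t6/4c wait=4 total=54
k=8 load=t8/9c comp=t7/2c wait=9 total=63
k=9 load=- comp=t8/6c wait=6 total=69

step 1: A=compute:t0 B=load:t1 [compute-bound]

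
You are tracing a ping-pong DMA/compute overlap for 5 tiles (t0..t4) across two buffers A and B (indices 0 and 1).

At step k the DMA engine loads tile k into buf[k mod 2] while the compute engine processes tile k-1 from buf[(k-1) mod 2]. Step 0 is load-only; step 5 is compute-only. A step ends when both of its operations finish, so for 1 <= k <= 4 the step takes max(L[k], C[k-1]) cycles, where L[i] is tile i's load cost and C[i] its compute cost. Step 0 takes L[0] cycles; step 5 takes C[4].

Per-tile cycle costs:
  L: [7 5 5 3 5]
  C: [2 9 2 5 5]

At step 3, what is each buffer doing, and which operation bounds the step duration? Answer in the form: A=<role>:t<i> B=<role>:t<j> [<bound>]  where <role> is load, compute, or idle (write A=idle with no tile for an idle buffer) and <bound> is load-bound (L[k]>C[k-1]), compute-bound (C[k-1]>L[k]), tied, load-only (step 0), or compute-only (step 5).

step 3: A=compute:t2 B=load:t3 [load-bound]

[0] DMA t0→A (7c) ∥ CU idle ⇒ 7c, clock 7
[1] DMA t1→B (5c) ∥ CU A:t0 (2c) ⇒ 5c, clock 12
[2] DMA t2→A (5c) ∥ CU B:t1 (9c) ⇒ 9c, clock 21
[3] DMA t3→B (3c) ∥ CU A:t2 (2c) ⇒ 3c, clock 24
[4] DMA t4→A (5c) ∥ CU B:t3 (5c) ⇒ 5c, clock 29
[5] DMA idle ∥ CU A:t4 (5c) ⇒ 5c, clock 34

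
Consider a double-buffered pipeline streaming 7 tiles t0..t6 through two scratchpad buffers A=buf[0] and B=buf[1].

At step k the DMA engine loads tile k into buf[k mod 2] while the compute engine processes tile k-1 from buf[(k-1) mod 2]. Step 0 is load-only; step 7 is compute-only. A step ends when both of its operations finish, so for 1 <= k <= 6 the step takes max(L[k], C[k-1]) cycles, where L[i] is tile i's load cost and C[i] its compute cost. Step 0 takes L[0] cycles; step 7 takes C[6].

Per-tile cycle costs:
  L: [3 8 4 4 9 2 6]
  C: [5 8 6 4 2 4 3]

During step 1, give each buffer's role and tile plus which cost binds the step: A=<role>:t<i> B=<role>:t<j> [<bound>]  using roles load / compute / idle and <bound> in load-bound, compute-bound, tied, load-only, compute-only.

step 1: A=compute:t0 B=load:t1 [load-bound]

k=0 load=t0/3c comp=- wait=3 total=3
k=1 load=t1/8c comp=t0/5c wait=8 total=11
k=2 load=t2/4c comp=t1/8c wait=8 total=19
k=3 load=t3/4c comp=t2/6c wait=6 total=25
k=4 load=t4/9c comp=t3/4c wait=9 total=34
k=5 load=t5/2c comp=t4/2c wait=2 total=36
k=6 load=t6/6c comp=t5/4c wait=6 total=42
k=7 load=- comp=t6/3c wait=3 total=45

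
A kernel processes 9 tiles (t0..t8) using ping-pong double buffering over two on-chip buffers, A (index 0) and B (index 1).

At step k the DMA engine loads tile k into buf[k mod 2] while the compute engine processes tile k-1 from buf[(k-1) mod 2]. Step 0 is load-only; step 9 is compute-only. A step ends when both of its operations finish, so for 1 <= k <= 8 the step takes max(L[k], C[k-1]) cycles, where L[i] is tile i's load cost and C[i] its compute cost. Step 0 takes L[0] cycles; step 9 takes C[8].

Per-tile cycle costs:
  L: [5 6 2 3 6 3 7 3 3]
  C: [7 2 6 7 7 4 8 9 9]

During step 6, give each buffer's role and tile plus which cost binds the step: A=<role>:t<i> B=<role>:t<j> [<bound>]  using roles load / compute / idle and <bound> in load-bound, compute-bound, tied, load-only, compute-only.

step 6: A=load:t6 B=compute:t5 [load-bound]

step 0: L[0]=5 → dur=5, Σ=5 | A=load:t0 B=idle [load-only]
step 1: L[1]=6 C[0]=7 → dur=7, Σ=12 | A=compute:t0 B=load:t1 [compute-bound]
step 2: L[2]=2 C[1]=2 → dur=2, Σ=14 | A=load:t2 B=compute:t1 [tied]
step 3: L[3]=3 C[2]=6 → dur=6, Σ=20 | A=compute:t2 B=load:t3 [compute-bound]
step 4: L[4]=6 C[3]=7 → dur=7, Σ=27 | A=load:t4 B=compute:t3 [compute-bound]
step 5: L[5]=3 C[4]=7 → dur=7, Σ=34 | A=compute:t4 B=load:t5 [compute-bound]
step 6: L[6]=7 C[5]=4 → dur=7, Σ=41 | A=load:t6 B=compute:t5 [load-bound]
step 7: L[7]=3 C[6]=8 → dur=8, Σ=49 | A=compute:t6 B=load:t7 [compute-bound]
step 8: L[8]=3 C[7]=9 → dur=9, Σ=58 | A=load:t8 B=compute:t7 [compute-bound]
step 9: C[8]=9 → dur=9, Σ=67 | A=compute:t8 B=idle [compute-only]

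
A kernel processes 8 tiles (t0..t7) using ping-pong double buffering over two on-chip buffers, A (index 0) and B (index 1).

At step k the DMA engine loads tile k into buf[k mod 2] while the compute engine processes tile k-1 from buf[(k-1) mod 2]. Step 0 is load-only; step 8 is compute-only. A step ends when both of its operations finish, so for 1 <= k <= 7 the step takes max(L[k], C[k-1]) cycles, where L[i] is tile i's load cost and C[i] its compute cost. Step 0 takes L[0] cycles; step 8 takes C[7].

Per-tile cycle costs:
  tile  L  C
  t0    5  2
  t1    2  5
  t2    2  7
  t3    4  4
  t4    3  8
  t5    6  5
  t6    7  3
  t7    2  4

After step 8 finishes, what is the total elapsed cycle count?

step 0: L[0]=5 → dur=5, Σ=5 | A=load:t0 B=idle [load-only]
step 1: L[1]=2 C[0]=2 → dur=2, Σ=7 | A=compute:t0 B=load:t1 [tied]
step 2: L[2]=2 C[1]=5 → dur=5, Σ=12 | A=load:t2 B=compute:t1 [compute-bound]
step 3: L[3]=4 C[2]=7 → dur=7, Σ=19 | A=compute:t2 B=load:t3 [compute-bound]
step 4: L[4]=3 C[3]=4 → dur=4, Σ=23 | A=load:t4 B=compute:t3 [compute-bound]
step 5: L[5]=6 C[4]=8 → dur=8, Σ=31 | A=compute:t4 B=load:t5 [compute-bound]
step 6: L[6]=7 C[5]=5 → dur=7, Σ=38 | A=load:t6 B=compute:t5 [load-bound]
step 7: L[7]=2 C[6]=3 → dur=3, Σ=41 | A=compute:t6 B=load:t7 [compute-bound]
step 8: C[7]=4 → dur=4, Σ=45 | A=idle B=compute:t7 [compute-only]

end_cycle[8] = 45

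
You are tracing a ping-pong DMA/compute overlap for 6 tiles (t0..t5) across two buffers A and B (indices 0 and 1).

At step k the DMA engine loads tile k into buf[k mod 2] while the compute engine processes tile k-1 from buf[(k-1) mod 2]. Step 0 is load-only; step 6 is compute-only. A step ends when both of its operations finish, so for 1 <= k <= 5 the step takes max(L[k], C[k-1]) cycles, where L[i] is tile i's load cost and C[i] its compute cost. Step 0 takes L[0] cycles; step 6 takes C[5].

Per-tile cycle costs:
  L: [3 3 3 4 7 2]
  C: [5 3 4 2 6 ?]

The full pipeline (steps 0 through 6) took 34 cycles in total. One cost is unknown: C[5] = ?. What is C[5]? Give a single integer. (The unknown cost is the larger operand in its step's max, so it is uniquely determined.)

step 0 | dur = L[0]=3 = 3
step 1 | dur = max(L[1]=3, C[0]=5) = 5
step 2 | dur = max(L[2]=3, C[1]=3) = 3
step 3 | dur = max(L[3]=4, C[2]=4) = 4
step 4 | dur = max(L[4]=7, C[3]=2) = 7
step 5 | dur = max(L[5]=2, C[4]=6) = 6
step 6 | dur = C[5]=? = C[5]  (unknown; binding)
sum of known step durations = 28
dur[6] = total - known = 34 - 28 = 6
C[5] is the binding max in step 6, so C[5] = dur[6] = 6

C[5] = 6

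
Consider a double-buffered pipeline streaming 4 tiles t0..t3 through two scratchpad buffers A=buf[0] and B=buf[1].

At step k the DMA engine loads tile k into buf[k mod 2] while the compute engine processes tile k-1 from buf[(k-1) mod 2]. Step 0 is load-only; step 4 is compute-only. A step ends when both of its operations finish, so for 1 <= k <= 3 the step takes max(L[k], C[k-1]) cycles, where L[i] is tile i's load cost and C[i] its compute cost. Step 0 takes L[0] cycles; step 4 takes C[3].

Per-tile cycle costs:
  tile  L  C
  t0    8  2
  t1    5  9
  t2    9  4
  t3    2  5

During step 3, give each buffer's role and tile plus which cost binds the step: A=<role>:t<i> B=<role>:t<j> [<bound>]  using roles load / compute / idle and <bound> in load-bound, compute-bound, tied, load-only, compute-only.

  0. 8=8c; end=8; A:t0 B:-
  1. max(5,2)=5c; end=13; A:t0 B:t1
  2. max(9,9)=9c; end=22; A:t2 B:t1
  3. max(2,4)=4c; end=26; A:t2 B:t3
  4. 5=5c; end=31; A:t2 B:t3

step 3: A=compute:t2 B=load:t3 [compute-bound]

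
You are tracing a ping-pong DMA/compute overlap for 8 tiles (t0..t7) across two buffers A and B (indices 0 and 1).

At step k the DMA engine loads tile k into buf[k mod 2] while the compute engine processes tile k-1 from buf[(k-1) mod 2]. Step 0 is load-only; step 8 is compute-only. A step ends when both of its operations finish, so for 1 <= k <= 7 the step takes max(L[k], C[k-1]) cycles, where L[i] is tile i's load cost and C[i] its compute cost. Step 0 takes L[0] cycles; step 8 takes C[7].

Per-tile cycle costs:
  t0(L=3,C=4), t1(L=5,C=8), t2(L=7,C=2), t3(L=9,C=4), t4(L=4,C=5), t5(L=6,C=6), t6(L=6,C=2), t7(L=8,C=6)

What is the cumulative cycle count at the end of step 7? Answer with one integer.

  0. 3=3c; end=3; A:t0 B:-
  1. max(5,4)=5c; end=8; A:t0 B:t1
  2. max(7,8)=8c; end=16; A:t2 B:t1
  3. max(9,2)=9c; end=25; A:t2 B:t3
  4. max(4,4)=4c; end=29; A:t4 B:t3
  5. max(6,5)=6c; end=35; A:t4 B:t5
  6. max(6,6)=6c; end=41; A:t6 B:t5
  7. max(8,2)=8c; end=49; A:t6 B:t7
  8. 6=6c; end=55; A:t6 B:t7

end_cycle[7] = 49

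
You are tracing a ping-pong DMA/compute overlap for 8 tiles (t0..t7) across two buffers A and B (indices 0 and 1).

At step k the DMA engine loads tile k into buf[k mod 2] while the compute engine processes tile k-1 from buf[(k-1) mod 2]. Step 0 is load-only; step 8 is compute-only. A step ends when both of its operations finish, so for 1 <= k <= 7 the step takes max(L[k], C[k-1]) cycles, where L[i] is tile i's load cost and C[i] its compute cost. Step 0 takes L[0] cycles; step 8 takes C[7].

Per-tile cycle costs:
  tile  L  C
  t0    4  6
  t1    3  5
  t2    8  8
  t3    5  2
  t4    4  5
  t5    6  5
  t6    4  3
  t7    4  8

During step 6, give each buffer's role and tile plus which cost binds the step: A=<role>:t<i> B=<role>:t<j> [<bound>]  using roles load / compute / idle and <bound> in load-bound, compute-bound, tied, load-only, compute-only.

[0] DMA t0→A (4c) ∥ CU idle ⇒ 4c, clock 4
[1] DMA t1→B (3c) ∥ CU A:t0 (6c) ⇒ 6c, clock 10
[2] DMA t2→A (8c) ∥ CU B:t1 (5c) ⇒ 8c, clock 18
[3] DMA t3→B (5c) ∥ CU A:t2 (8c) ⇒ 8c, clock 26
[4] DMA t4→A (4c) ∥ CU B:t3 (2c) ⇒ 4c, clock 30
[5] DMA t5→B (6c) ∥ CU A:t4 (5c) ⇒ 6c, clock 36
[6] DMA t6→A (4c) ∥ CU B:t5 (5c) ⇒ 5c, clock 41
[7] DMA t7→B (4c) ∥ CU A:t6 (3c) ⇒ 4c, clock 45
[8] DMA idle ∥ CU B:t7 (8c) ⇒ 8c, clock 53

step 6: A=load:t6 B=compute:t5 [compute-bound]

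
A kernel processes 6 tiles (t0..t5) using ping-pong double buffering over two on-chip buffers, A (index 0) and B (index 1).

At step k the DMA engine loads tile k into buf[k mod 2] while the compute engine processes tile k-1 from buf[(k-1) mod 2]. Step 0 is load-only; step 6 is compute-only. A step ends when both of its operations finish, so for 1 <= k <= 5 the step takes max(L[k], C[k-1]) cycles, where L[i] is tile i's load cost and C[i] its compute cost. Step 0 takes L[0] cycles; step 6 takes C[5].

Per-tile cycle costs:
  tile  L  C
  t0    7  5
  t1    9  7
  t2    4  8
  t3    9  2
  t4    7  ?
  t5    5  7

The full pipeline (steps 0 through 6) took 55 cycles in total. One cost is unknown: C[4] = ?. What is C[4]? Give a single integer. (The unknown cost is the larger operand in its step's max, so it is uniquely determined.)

step 0 = dur = L[0]=7 = 7
step 1 = dur = max(L[1]=9, C[0]=5) = 9
step 2 = dur = max(L[2]=4, C[1]=7) = 7
step 3 = dur = max(L[3]=9, C[2]=8) = 9
step 4 = dur = max(L[4]=7, C[3]=2) = 7
step 5 = dur = max(L[5]=5, C[4]=?) = C[4]  (unknown; binding)
step 6 = dur = C[5]=7 = 7
sum of known step durations = 46
dur[5] = total - known = 55 - 46 = 9
C[4] is the binding max in step 5, so C[4] = dur[5] = 9

C[4] = 9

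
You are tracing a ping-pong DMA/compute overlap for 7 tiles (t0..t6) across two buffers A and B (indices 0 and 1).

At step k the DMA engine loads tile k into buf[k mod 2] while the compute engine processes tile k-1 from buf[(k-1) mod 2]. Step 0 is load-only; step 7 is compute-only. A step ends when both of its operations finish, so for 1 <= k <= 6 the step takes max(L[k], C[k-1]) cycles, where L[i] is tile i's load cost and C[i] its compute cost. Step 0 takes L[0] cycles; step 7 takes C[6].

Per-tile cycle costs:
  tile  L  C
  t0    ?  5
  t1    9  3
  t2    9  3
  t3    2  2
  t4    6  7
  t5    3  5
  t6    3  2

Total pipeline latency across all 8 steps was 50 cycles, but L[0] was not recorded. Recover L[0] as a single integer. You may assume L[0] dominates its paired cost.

step 0 → dur = L[0]=? = L[0]  (unknown; binding)
step 1 → dur = max(L[1]=9, C[0]=5) = 9
step 2 → dur = max(L[2]=9, C[1]=3) = 9
step 3 → dur = max(L[3]=2, C[2]=3) = 3
step 4 → dur = max(L[4]=6, C[3]=2) = 6
step 5 → dur = max(L[5]=3, C[4]=7) = 7
step 6 → dur = max(L[6]=3, C[5]=5) = 5
step 7 → dur = C[6]=2 = 2
sum of known step durations = 41
dur[0] = total - known = 50 - 41 = 9
L[0] is the binding max in step 0, so L[0] = dur[0] = 9

L[0] = 9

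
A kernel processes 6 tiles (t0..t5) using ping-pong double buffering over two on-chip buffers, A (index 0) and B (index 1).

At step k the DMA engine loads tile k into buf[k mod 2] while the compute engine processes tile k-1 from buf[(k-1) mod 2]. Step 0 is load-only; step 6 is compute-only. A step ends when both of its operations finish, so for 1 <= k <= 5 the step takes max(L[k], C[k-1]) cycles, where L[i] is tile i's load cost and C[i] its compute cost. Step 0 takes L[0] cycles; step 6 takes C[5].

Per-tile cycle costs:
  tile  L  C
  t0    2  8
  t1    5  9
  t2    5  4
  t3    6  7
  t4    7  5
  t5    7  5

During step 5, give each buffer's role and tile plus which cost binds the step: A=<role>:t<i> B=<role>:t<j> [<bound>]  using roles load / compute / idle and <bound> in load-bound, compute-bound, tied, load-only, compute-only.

k=0 load=t0/2c comp=- wait=2 total=2
k=1 load=t1/5c comp=t0/8c wait=8 total=10
k=2 load=t2/5c comp=t1/9c wait=9 total=19
k=3 load=t3/6c comp=t2/4c wait=6 total=25
k=4 load=t4/7c comp=t3/7c wait=7 total=32
k=5 load=t5/7c comp=t4/5c wait=7 total=39
k=6 load=- comp=t5/5c wait=5 total=44

step 5: A=compute:t4 B=load:t5 [load-bound]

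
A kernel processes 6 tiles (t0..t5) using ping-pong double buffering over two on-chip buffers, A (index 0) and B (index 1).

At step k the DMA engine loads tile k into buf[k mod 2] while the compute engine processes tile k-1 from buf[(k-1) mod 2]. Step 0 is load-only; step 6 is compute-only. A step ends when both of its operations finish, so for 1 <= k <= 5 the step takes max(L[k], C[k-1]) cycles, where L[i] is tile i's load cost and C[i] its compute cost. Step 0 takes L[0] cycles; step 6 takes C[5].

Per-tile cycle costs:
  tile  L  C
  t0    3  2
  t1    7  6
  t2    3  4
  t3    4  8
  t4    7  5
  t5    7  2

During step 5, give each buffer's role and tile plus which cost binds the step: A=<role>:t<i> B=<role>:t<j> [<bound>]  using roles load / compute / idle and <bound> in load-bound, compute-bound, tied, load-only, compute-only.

step 0: L[0]=3 → dur=3, Σ=3 | A=load:t0 B=idle [load-only]
step 1: L[1]=7 C[0]=2 → dur=7, Σ=10 | A=compute:t0 B=load:t1 [load-bound]
step 2: L[2]=3 C[1]=6 → dur=6, Σ=16 | A=load:t2 B=compute:t1 [compute-bound]
step 3: L[3]=4 C[2]=4 → dur=4, Σ=20 | A=compute:t2 B=load:t3 [tied]
step 4: L[4]=7 C[3]=8 → dur=8, Σ=28 | A=load:t4 B=compute:t3 [compute-bound]
step 5: L[5]=7 C[4]=5 → dur=7, Σ=35 | A=compute:t4 B=load:t5 [load-bound]
step 6: C[5]=2 → dur=2, Σ=37 | A=idle B=compute:t5 [compute-only]

step 5: A=compute:t4 B=load:t5 [load-bound]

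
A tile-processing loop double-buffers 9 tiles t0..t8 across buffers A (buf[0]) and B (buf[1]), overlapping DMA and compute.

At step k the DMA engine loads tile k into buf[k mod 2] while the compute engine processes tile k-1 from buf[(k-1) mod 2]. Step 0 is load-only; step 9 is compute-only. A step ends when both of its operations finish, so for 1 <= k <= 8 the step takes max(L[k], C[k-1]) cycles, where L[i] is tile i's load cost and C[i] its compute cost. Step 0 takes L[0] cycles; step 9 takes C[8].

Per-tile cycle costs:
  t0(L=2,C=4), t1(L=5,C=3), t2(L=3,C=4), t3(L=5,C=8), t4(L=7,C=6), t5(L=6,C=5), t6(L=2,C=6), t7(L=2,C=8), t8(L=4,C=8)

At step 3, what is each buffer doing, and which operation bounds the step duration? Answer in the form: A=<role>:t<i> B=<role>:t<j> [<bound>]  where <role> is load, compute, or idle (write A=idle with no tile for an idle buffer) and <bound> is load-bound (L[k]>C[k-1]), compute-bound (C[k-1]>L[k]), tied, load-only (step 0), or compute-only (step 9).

  0. 2=2c; end=2; A:t0 B:-
  1. max(5,4)=5c; end=7; A:t0 B:t1
  2. max(3,3)=3c; end=10; A:t2 B:t1
  3. max(5,4)=5c; end=15; A:t2 B:t3
  4. max(7,8)=8c; end=23; A:t4 B:t3
  5. max(6,6)=6c; end=29; A:t4 B:t5
  6. max(2,5)=5c; end=34; A:t6 B:t5
  7. max(2,6)=6c; end=40; A:t6 B:t7
  8. max(4,8)=8c; end=48; A:t8 B:t7
  9. 8=8c; end=56; A:t8 B:t7

step 3: A=compute:t2 B=load:t3 [load-bound]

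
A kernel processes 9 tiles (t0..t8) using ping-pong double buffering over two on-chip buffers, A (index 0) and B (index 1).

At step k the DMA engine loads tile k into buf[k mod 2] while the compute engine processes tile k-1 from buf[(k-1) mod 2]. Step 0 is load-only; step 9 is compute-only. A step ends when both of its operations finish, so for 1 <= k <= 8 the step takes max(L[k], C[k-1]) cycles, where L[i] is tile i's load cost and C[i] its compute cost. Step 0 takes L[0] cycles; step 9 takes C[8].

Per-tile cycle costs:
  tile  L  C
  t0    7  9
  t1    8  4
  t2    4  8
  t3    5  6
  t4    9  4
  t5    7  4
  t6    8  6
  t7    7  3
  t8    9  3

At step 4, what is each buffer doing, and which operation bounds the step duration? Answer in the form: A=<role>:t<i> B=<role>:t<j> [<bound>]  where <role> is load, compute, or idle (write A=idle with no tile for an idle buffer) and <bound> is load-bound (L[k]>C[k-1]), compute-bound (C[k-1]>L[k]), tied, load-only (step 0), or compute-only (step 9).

step 4: A=load:t4 B=compute:t3 [load-bound]

[0] DMA t0→A (7c) ∥ CU idle ⇒ 7c, clock 7
[1] DMA t1→B (8c) ∥ CU A:t0 (9c) ⇒ 9c, clock 16
[2] DMA t2→A (4c) ∥ CU B:t1 (4c) ⇒ 4c, clock 20
[3] DMA t3→B (5c) ∥ CU A:t2 (8c) ⇒ 8c, clock 28
[4] DMA t4→A (9c) ∥ CU B:t3 (6c) ⇒ 9c, clock 37
[5] DMA t5→B (7c) ∥ CU A:t4 (4c) ⇒ 7c, clock 44
[6] DMA t6→A (8c) ∥ CU B:t5 (4c) ⇒ 8c, clock 52
[7] DMA t7→B (7c) ∥ CU A:t6 (6c) ⇒ 7c, clock 59
[8] DMA t8→A (9c) ∥ CU B:t7 (3c) ⇒ 9c, clock 68
[9] DMA idle ∥ CU A:t8 (3c) ⇒ 3c, clock 71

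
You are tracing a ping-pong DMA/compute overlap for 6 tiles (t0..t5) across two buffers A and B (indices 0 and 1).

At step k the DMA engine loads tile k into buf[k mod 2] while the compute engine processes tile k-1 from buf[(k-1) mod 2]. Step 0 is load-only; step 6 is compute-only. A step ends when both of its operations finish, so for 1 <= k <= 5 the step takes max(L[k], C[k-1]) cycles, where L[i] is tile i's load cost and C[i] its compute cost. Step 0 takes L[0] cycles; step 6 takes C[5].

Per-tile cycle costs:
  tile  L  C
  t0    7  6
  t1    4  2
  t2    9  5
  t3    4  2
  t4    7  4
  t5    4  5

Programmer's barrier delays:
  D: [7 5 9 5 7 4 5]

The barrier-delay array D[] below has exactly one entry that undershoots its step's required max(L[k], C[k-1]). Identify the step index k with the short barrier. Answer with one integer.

hazard at step 1

[0] required=L[0]=7=7 vs D=7 ok
[1] required=max(L[1]=4,C[0]=6)=6 vs D=5 SHORT
[2] required=max(L[2]=9,C[1]=2)=9 vs D=9 ok
[3] required=max(L[3]=4,C[2]=5)=5 vs D=5 ok
[4] required=max(L[4]=7,C[3]=2)=7 vs D=7 ok
[5] required=max(L[5]=4,C[4]=4)=4 vs D=4 ok
[6] required=C[5]=5=5 vs D=5 ok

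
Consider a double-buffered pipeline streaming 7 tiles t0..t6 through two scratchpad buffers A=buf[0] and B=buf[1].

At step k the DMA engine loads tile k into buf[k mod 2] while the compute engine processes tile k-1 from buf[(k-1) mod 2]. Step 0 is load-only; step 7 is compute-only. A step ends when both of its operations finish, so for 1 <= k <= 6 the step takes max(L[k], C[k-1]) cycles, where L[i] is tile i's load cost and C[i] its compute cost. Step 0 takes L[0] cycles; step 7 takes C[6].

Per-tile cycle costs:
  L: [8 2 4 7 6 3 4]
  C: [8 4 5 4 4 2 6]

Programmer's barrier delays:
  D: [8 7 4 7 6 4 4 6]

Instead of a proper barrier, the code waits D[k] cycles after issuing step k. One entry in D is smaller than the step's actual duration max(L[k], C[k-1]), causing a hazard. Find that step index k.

hazard at step 1

k=0 barrier L[0]=8→8c, D[0]=8 ok
k=1 barrier max(L[1]=2,C[0]=8)→8c, D[1]=7 SHORT
k=2 barrier max(L[2]=4,C[1]=4)→4c, D[2]=4 ok
k=3 barrier max(L[3]=7,C[2]=5)→7c, D[3]=7 ok
k=4 barrier max(L[4]=6,C[3]=4)→6c, D[4]=6 ok
k=5 barrier max(L[5]=3,C[4]=4)→4c, D[5]=4 ok
k=6 barrier max(L[6]=4,C[5]=2)→4c, D[6]=4 ok
k=7 barrier C[6]=6→6c, D[7]=6 ok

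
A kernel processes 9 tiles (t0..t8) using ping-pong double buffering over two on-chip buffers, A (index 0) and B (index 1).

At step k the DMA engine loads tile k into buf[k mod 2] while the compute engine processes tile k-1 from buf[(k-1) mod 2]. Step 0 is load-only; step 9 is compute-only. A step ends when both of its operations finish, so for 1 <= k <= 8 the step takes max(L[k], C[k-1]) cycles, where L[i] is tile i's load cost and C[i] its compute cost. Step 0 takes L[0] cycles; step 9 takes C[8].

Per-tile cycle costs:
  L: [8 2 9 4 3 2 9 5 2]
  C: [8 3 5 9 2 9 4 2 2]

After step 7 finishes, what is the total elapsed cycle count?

end_cycle[7] = 55

k=0 load=t0/8c comp=- wait=8 total=8
k=1 load=t1/2c comp=t0/8c wait=8 total=16
k=2 load=t2/9c comp=t1/3c wait=9 total=25
k=3 load=t3/4c comp=t2/5c wait=5 total=30
k=4 load=t4/3c comp=t3/9c wait=9 total=39
k=5 load=t5/2c comp=t4/2c wait=2 total=41
k=6 load=t6/9c comp=t5/9c wait=9 total=50
k=7 load=t7/5c comp=t6/4c wait=5 total=55
k=8 load=t8/2c comp=t7/2c wait=2 total=57
k=9 load=- comp=t8/2c wait=2 total=59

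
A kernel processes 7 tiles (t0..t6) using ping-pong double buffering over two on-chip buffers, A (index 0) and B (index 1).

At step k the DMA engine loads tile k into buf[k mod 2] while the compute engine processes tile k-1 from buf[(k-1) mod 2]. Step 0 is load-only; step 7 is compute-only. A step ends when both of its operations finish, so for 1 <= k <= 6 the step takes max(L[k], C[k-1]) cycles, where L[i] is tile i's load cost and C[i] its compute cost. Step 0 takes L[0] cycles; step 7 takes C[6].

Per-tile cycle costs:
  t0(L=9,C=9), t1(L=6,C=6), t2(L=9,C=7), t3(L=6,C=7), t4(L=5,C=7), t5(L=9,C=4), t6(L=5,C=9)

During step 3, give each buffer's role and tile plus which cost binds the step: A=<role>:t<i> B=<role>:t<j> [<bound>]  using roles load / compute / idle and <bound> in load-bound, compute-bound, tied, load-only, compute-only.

step 3: A=compute:t2 B=load:t3 [compute-bound]

[0] DMA t0→A (9c) ∥ CU idle ⇒ 9c, clock 9
[1] DMA t1→B (6c) ∥ CU A:t0 (9c) ⇒ 9c, clock 18
[2] DMA t2→A (9c) ∥ CU B:t1 (6c) ⇒ 9c, clock 27
[3] DMA t3→B (6c) ∥ CU A:t2 (7c) ⇒ 7c, clock 34
[4] DMA t4→A (5c) ∥ CU B:t3 (7c) ⇒ 7c, clock 41
[5] DMA t5→B (9c) ∥ CU A:t4 (7c) ⇒ 9c, clock 50
[6] DMA t6→A (5c) ∥ CU B:t5 (4c) ⇒ 5c, clock 55
[7] DMA idle ∥ CU A:t6 (9c) ⇒ 9c, clock 64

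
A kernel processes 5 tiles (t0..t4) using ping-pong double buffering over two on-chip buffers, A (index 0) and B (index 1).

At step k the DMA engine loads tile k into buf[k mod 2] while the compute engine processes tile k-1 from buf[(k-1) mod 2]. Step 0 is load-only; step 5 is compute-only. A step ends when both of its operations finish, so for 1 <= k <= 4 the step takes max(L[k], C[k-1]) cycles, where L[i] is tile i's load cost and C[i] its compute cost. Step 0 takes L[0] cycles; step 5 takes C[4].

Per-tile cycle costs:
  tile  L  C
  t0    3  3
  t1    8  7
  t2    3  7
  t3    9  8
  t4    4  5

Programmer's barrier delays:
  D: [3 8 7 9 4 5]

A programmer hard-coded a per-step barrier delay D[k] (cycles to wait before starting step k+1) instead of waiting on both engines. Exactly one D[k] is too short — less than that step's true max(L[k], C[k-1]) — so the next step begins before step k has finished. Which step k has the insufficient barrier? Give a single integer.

k=0 barrier L[0]=3→3c, D[0]=3 ok
k=1 barrier max(L[1]=8,C[0]=3)→8c, D[1]=8 ok
k=2 barrier max(L[2]=3,C[1]=7)→7c, D[2]=7 ok
k=3 barrier max(L[3]=9,C[2]=7)→9c, D[3]=9 ok
k=4 barrier max(L[4]=4,C[3]=8)→8c, D[4]=4 SHORT
k=5 barrier C[4]=5→5c, D[5]=5 ok

hazard at step 4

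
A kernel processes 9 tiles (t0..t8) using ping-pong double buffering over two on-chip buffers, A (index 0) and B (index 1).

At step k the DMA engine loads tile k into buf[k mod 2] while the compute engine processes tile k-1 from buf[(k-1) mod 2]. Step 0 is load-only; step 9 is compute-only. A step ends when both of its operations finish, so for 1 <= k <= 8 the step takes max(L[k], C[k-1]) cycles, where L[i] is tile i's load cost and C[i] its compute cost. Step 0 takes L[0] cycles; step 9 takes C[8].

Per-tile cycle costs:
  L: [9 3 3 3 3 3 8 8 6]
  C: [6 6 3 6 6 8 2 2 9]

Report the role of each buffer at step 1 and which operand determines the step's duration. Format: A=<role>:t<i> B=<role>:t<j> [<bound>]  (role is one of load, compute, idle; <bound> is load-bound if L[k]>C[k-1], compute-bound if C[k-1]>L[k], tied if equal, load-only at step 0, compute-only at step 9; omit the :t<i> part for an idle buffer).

k=0 load=t0/9c comp=- wait=9 total=9
k=1 load=t1/3c comp=t0/6c wait=6 total=15
k=2 load=t2/3c comp=t1/6c wait=6 total=21
k=3 load=t3/3c comp=t2/3c wait=3 total=24
k=4 load=t4/3c comp=t3/6c wait=6 total=30
k=5 load=t5/3c comp=t4/6c wait=6 total=36
k=6 load=t6/8c comp=t5/8c wait=8 total=44
k=7 load=t7/8c comp=t6/2c wait=8 total=52
k=8 load=t8/6c comp=t7/2c wait=6 total=58
k=9 load=- comp=t8/9c wait=9 total=67

step 1: A=compute:t0 B=load:t1 [compute-bound]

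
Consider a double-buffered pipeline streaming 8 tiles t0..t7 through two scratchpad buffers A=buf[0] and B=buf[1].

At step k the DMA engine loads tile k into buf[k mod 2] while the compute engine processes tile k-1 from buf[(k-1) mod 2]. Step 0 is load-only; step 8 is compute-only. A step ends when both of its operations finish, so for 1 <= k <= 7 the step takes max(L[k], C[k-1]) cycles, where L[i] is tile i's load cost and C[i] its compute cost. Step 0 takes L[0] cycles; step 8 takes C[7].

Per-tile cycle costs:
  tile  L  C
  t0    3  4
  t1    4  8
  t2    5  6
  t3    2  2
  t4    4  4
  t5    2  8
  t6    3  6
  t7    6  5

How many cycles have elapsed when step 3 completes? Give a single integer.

end_cycle[3] = 21

[0] DMA t0→A (3c) ∥ CU idle ⇒ 3c, clock 3
[1] DMA t1→B (4c) ∥ CU A:t0 (4c) ⇒ 4c, clock 7
[2] DMA t2→A (5c) ∥ CU B:t1 (8c) ⇒ 8c, clock 15
[3] DMA t3→B (2c) ∥ CU A:t2 (6c) ⇒ 6c, clock 21
[4] DMA t4→A (4c) ∥ CU B:t3 (2c) ⇒ 4c, clock 25
[5] DMA t5→B (2c) ∥ CU A:t4 (4c) ⇒ 4c, clock 29
[6] DMA t6→A (3c) ∥ CU B:t5 (8c) ⇒ 8c, clock 37
[7] DMA t7→B (6c) ∥ CU A:t6 (6c) ⇒ 6c, clock 43
[8] DMA idle ∥ CU B:t7 (5c) ⇒ 5c, clock 48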